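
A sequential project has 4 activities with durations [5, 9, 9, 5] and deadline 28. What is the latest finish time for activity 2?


LF(activity 2) = deadline - sum of successor durations
Successors: activities 3 through 4 with durations [9, 5]
Sum of successor durations = 14
LF = 28 - 14 = 14

14


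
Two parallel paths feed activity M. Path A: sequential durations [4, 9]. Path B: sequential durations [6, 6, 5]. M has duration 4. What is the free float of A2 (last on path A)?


ES(A2) = sum of predecessors on chain A = 4
EF(A2) = ES + duration = 4 + 9 = 13
Successor of A2 is M. ES(M) = max(sum(A), sum(B)) = max(13, 17) = 17
Free float = ES(successor) - EF(current) = 17 - 13 = 4

4


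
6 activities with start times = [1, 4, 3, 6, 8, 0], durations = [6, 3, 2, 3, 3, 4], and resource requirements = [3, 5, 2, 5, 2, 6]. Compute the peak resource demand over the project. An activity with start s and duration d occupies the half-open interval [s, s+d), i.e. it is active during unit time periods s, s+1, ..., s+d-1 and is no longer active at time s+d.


Each activity i is active on [start_i, start_i + duration_i).
Compute total resource usage per time slot:
  t=0: active resources = [6], total = 6
  t=1: active resources = [3, 6], total = 9
  t=2: active resources = [3, 6], total = 9
  t=3: active resources = [3, 2, 6], total = 11
  t=4: active resources = [3, 5, 2], total = 10
  t=5: active resources = [3, 5], total = 8
  t=6: active resources = [3, 5, 5], total = 13
  t=7: active resources = [5], total = 5
  t=8: active resources = [5, 2], total = 7
  t=9: active resources = [2], total = 2
  t=10: active resources = [2], total = 2
Peak resource demand = 13

13


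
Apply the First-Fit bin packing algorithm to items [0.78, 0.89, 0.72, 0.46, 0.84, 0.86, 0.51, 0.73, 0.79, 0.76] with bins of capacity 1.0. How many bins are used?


Place items sequentially using First-Fit:
  Item 0.78 -> new Bin 1
  Item 0.89 -> new Bin 2
  Item 0.72 -> new Bin 3
  Item 0.46 -> new Bin 4
  Item 0.84 -> new Bin 5
  Item 0.86 -> new Bin 6
  Item 0.51 -> Bin 4 (now 0.97)
  Item 0.73 -> new Bin 7
  Item 0.79 -> new Bin 8
  Item 0.76 -> new Bin 9
Total bins used = 9

9


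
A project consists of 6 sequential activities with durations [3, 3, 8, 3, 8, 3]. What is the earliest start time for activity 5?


Activity 5 starts after activities 1 through 4 complete.
Predecessor durations: [3, 3, 8, 3]
ES = 3 + 3 + 8 + 3 = 17

17


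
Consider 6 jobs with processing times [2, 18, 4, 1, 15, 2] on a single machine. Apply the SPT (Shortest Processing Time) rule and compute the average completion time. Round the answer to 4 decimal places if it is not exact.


Sort jobs by processing time (SPT order): [1, 2, 2, 4, 15, 18]
Compute completion times sequentially:
  Job 1: processing = 1, completes at 1
  Job 2: processing = 2, completes at 3
  Job 3: processing = 2, completes at 5
  Job 4: processing = 4, completes at 9
  Job 5: processing = 15, completes at 24
  Job 6: processing = 18, completes at 42
Sum of completion times = 84
Average completion time = 84/6 = 14.0

14.0


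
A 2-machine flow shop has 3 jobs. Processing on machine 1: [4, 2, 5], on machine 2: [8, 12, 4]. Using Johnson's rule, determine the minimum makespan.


Apply Johnson's rule:
  Group 1 (a <= b): [(2, 2, 12), (1, 4, 8)]
  Group 2 (a > b): [(3, 5, 4)]
Optimal job order: [2, 1, 3]
Schedule:
  Job 2: M1 done at 2, M2 done at 14
  Job 1: M1 done at 6, M2 done at 22
  Job 3: M1 done at 11, M2 done at 26
Makespan = 26

26


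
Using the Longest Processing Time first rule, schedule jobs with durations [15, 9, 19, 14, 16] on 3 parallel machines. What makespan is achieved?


Sort jobs in decreasing order (LPT): [19, 16, 15, 14, 9]
Assign each job to the least loaded machine:
  Machine 1: jobs [19], load = 19
  Machine 2: jobs [16, 9], load = 25
  Machine 3: jobs [15, 14], load = 29
Makespan = max load = 29

29


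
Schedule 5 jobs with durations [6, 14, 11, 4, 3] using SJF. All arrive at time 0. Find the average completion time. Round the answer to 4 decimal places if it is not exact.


SJF order (ascending): [3, 4, 6, 11, 14]
Completion times:
  Job 1: burst=3, C=3
  Job 2: burst=4, C=7
  Job 3: burst=6, C=13
  Job 4: burst=11, C=24
  Job 5: burst=14, C=38
Average completion = 85/5 = 17.0

17.0


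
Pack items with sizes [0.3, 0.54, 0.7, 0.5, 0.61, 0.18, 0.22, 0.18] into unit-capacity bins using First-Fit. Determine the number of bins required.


Place items sequentially using First-Fit:
  Item 0.3 -> new Bin 1
  Item 0.54 -> Bin 1 (now 0.84)
  Item 0.7 -> new Bin 2
  Item 0.5 -> new Bin 3
  Item 0.61 -> new Bin 4
  Item 0.18 -> Bin 2 (now 0.88)
  Item 0.22 -> Bin 3 (now 0.72)
  Item 0.18 -> Bin 3 (now 0.9)
Total bins used = 4

4


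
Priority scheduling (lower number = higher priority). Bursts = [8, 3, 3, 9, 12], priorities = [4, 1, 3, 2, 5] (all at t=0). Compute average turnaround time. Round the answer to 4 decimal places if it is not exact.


Sort by priority (ascending = highest first):
Order: [(1, 3), (2, 9), (3, 3), (4, 8), (5, 12)]
Completion times:
  Priority 1, burst=3, C=3
  Priority 2, burst=9, C=12
  Priority 3, burst=3, C=15
  Priority 4, burst=8, C=23
  Priority 5, burst=12, C=35
Average turnaround = 88/5 = 17.6

17.6


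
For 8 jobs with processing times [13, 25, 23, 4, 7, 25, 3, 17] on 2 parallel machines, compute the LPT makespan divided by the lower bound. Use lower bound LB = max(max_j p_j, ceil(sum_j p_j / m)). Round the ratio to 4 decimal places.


LPT order: [25, 25, 23, 17, 13, 7, 4, 3]
Machine loads after assignment: [59, 58]
LPT makespan = 59
Lower bound = max(max_job, ceil(total/2)) = max(25, 59) = 59
Ratio = 59 / 59 = 1.0

1.0


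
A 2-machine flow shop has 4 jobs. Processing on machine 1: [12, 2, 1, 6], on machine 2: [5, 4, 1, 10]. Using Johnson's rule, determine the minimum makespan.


Apply Johnson's rule:
  Group 1 (a <= b): [(3, 1, 1), (2, 2, 4), (4, 6, 10)]
  Group 2 (a > b): [(1, 12, 5)]
Optimal job order: [3, 2, 4, 1]
Schedule:
  Job 3: M1 done at 1, M2 done at 2
  Job 2: M1 done at 3, M2 done at 7
  Job 4: M1 done at 9, M2 done at 19
  Job 1: M1 done at 21, M2 done at 26
Makespan = 26

26


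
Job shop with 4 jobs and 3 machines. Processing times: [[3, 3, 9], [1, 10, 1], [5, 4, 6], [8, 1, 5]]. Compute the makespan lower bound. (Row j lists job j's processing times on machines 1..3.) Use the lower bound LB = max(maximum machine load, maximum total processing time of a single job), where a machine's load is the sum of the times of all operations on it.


Machine loads:
  Machine 1: 3 + 1 + 5 + 8 = 17
  Machine 2: 3 + 10 + 4 + 1 = 18
  Machine 3: 9 + 1 + 6 + 5 = 21
Max machine load = 21
Job totals:
  Job 1: 15
  Job 2: 12
  Job 3: 15
  Job 4: 14
Max job total = 15
Lower bound = max(21, 15) = 21

21


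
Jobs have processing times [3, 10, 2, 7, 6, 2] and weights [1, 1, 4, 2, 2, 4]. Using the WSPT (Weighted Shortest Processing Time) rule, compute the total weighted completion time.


Compute p/w ratios and sort ascending (WSPT): [(2, 4), (2, 4), (3, 1), (6, 2), (7, 2), (10, 1)]
Compute weighted completion times:
  Job (p=2,w=4): C=2, w*C=4*2=8
  Job (p=2,w=4): C=4, w*C=4*4=16
  Job (p=3,w=1): C=7, w*C=1*7=7
  Job (p=6,w=2): C=13, w*C=2*13=26
  Job (p=7,w=2): C=20, w*C=2*20=40
  Job (p=10,w=1): C=30, w*C=1*30=30
Total weighted completion time = 127

127


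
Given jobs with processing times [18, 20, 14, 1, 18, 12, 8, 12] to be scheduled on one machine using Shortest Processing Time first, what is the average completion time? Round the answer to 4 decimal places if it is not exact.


Sort jobs by processing time (SPT order): [1, 8, 12, 12, 14, 18, 18, 20]
Compute completion times sequentially:
  Job 1: processing = 1, completes at 1
  Job 2: processing = 8, completes at 9
  Job 3: processing = 12, completes at 21
  Job 4: processing = 12, completes at 33
  Job 5: processing = 14, completes at 47
  Job 6: processing = 18, completes at 65
  Job 7: processing = 18, completes at 83
  Job 8: processing = 20, completes at 103
Sum of completion times = 362
Average completion time = 362/8 = 45.25

45.25


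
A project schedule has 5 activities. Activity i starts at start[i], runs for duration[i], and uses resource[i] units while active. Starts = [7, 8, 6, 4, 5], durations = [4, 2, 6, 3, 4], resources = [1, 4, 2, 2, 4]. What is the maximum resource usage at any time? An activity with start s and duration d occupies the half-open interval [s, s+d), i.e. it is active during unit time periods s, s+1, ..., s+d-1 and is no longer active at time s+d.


Each activity i is active on [start_i, start_i + duration_i).
Compute total resource usage per time slot:
  t=0: active resources = [], total = 0
  t=1: active resources = [], total = 0
  t=2: active resources = [], total = 0
  t=3: active resources = [], total = 0
  t=4: active resources = [2], total = 2
  t=5: active resources = [2, 4], total = 6
  t=6: active resources = [2, 2, 4], total = 8
  t=7: active resources = [1, 2, 4], total = 7
  t=8: active resources = [1, 4, 2, 4], total = 11
  t=9: active resources = [1, 4, 2], total = 7
  t=10: active resources = [1, 2], total = 3
  t=11: active resources = [2], total = 2
Peak resource demand = 11

11


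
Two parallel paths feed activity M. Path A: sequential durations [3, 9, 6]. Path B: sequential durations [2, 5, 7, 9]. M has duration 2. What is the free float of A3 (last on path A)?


ES(A3) = sum of predecessors on chain A = 12
EF(A3) = ES + duration = 12 + 6 = 18
Successor of A3 is M. ES(M) = max(sum(A), sum(B)) = max(18, 23) = 23
Free float = ES(successor) - EF(current) = 23 - 18 = 5

5


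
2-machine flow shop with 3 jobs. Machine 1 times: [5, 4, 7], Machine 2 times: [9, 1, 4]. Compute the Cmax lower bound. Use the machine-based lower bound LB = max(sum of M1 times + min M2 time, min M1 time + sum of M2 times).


LB1 = sum(M1 times) + min(M2 times) = 16 + 1 = 17
LB2 = min(M1 times) + sum(M2 times) = 4 + 14 = 18
Lower bound = max(LB1, LB2) = max(17, 18) = 18

18


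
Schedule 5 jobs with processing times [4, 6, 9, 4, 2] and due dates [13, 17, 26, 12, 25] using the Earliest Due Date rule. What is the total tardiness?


Sort by due date (EDD order): [(4, 12), (4, 13), (6, 17), (2, 25), (9, 26)]
Compute completion times and tardiness:
  Job 1: p=4, d=12, C=4, tardiness=max(0,4-12)=0
  Job 2: p=4, d=13, C=8, tardiness=max(0,8-13)=0
  Job 3: p=6, d=17, C=14, tardiness=max(0,14-17)=0
  Job 4: p=2, d=25, C=16, tardiness=max(0,16-25)=0
  Job 5: p=9, d=26, C=25, tardiness=max(0,25-26)=0
Total tardiness = 0

0


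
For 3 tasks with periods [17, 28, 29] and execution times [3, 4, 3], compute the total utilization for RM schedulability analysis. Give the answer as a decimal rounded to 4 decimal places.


Compute individual utilizations (exact fractions):
  Task 1: C/T = 3/17 (approx. 0.1765)
  Task 2: C/T = 4/28 = 1/7 (approx. 0.1429)
  Task 3: C/T = 3/29 (approx. 0.1034)
Total utilization U = 3/17 + 1/7 + 3/29 = 1459/3451
Rounded to 4 decimal places: U = 0.4228
RM (Liu & Layland) bound for 3 tasks = 0.779763; compare with U = 1459/3451 (approx. 0.422776)
U <= bound, so schedulable by RM sufficient condition.

0.4228


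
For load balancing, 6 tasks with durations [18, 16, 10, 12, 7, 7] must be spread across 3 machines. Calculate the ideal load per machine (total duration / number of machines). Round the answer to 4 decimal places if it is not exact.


Total processing time = 18 + 16 + 10 + 12 + 7 + 7 = 70
Number of machines = 3
Ideal balanced load = 70 / 3 = 23.3333

23.3333


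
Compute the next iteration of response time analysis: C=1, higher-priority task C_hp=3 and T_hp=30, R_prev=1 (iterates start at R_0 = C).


R_next = C + ceil(R_prev / T_hp) * C_hp
ceil(1 / 30) = ceil(0.0333) = 1
Interference = 1 * 3 = 3
R_next = 1 + 3 = 4

4


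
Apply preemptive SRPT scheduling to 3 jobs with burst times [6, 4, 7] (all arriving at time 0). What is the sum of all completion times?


Since all jobs arrive at t=0, SRPT equals SPT ordering.
SPT order: [4, 6, 7]
Completion times:
  Job 1: p=4, C=4
  Job 2: p=6, C=10
  Job 3: p=7, C=17
Total completion time = 4 + 10 + 17 = 31

31


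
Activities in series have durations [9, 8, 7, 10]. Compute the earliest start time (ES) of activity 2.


Activity 2 starts after activities 1 through 1 complete.
Predecessor durations: [9]
ES = 9 = 9

9


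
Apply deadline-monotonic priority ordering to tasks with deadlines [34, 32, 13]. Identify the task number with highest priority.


Sort tasks by relative deadline (ascending):
  Task 3: deadline = 13
  Task 2: deadline = 32
  Task 1: deadline = 34
Priority order (highest first): [3, 2, 1]
Highest priority task = 3

3


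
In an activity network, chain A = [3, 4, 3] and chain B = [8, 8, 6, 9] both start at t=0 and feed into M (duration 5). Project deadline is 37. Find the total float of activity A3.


Forward pass: ES(A3) = sum of predecessors on chain A = 7
EF = ES + duration = 7 + 3 = 10
Backward pass: LF(M) = deadline = 37; LS(M) = 37 - 5 = 32
LF(A3) = LS(M) - sum(successors on chain A) = 32 - 0 = 32
LS = LF - duration = 32 - 3 = 29
Total float = LS - ES = 29 - 7 = 22

22


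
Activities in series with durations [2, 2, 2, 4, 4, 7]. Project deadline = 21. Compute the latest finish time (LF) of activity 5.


LF(activity 5) = deadline - sum of successor durations
Successors: activities 6 through 6 with durations [7]
Sum of successor durations = 7
LF = 21 - 7 = 14

14


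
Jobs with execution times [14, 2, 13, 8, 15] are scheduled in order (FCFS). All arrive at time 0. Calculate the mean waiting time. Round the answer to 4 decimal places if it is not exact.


FCFS order (as given): [14, 2, 13, 8, 15]
Waiting times:
  Job 1: wait = 0
  Job 2: wait = 14
  Job 3: wait = 16
  Job 4: wait = 29
  Job 5: wait = 37
Sum of waiting times = 96
Average waiting time = 96/5 = 19.2

19.2


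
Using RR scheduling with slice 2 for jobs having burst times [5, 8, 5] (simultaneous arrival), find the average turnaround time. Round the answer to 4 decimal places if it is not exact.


Time quantum = 2
Execution trace:
  J1 runs 2 units, time = 2
  J2 runs 2 units, time = 4
  J3 runs 2 units, time = 6
  J1 runs 2 units, time = 8
  J2 runs 2 units, time = 10
  J3 runs 2 units, time = 12
  J1 runs 1 units, time = 13
  J2 runs 2 units, time = 15
  J3 runs 1 units, time = 16
  J2 runs 2 units, time = 18
Finish times: [13, 18, 16]
Average turnaround = 47/3 = 15.6667

15.6667


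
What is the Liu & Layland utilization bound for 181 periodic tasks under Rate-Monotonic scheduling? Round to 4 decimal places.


Compute 2^(1/181) = 1.0038368845
Subtract 1: 1.0038368845 - 1 = 0.0038368845
Multiply by n: 181 * 0.0038368845 = 0.6944760945
Round to 4 dp: 0.6945

0.6945


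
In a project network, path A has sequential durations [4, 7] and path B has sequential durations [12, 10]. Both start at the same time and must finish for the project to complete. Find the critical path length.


Path A total = 4 + 7 = 11
Path B total = 12 + 10 = 22
Critical path = longest path = max(11, 22) = 22

22


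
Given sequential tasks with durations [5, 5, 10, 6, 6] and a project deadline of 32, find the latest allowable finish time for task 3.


LF(activity 3) = deadline - sum of successor durations
Successors: activities 4 through 5 with durations [6, 6]
Sum of successor durations = 12
LF = 32 - 12 = 20

20


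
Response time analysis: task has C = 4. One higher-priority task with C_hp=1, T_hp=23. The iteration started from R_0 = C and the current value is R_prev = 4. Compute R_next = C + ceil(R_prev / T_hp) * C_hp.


R_next = C + ceil(R_prev / T_hp) * C_hp
ceil(4 / 23) = ceil(0.1739) = 1
Interference = 1 * 1 = 1
R_next = 4 + 1 = 5

5


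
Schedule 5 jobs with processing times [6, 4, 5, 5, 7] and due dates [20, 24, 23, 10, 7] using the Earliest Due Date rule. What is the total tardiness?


Sort by due date (EDD order): [(7, 7), (5, 10), (6, 20), (5, 23), (4, 24)]
Compute completion times and tardiness:
  Job 1: p=7, d=7, C=7, tardiness=max(0,7-7)=0
  Job 2: p=5, d=10, C=12, tardiness=max(0,12-10)=2
  Job 3: p=6, d=20, C=18, tardiness=max(0,18-20)=0
  Job 4: p=5, d=23, C=23, tardiness=max(0,23-23)=0
  Job 5: p=4, d=24, C=27, tardiness=max(0,27-24)=3
Total tardiness = 5

5


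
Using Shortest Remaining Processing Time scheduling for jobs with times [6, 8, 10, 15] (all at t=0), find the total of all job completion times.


Since all jobs arrive at t=0, SRPT equals SPT ordering.
SPT order: [6, 8, 10, 15]
Completion times:
  Job 1: p=6, C=6
  Job 2: p=8, C=14
  Job 3: p=10, C=24
  Job 4: p=15, C=39
Total completion time = 6 + 14 + 24 + 39 = 83

83


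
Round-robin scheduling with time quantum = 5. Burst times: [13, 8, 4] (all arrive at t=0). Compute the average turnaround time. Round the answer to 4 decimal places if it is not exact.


Time quantum = 5
Execution trace:
  J1 runs 5 units, time = 5
  J2 runs 5 units, time = 10
  J3 runs 4 units, time = 14
  J1 runs 5 units, time = 19
  J2 runs 3 units, time = 22
  J1 runs 3 units, time = 25
Finish times: [25, 22, 14]
Average turnaround = 61/3 = 20.3333

20.3333


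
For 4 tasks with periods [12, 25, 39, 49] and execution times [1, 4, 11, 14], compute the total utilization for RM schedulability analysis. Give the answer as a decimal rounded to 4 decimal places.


Compute individual utilizations (exact fractions):
  Task 1: C/T = 1/12 (approx. 0.0833)
  Task 2: C/T = 4/25 (approx. 0.16)
  Task 3: C/T = 11/39 (approx. 0.2821)
  Task 4: C/T = 14/49 = 2/7 (approx. 0.2857)
Total utilization U = 1/12 + 4/25 + 11/39 + 2/7 = 7381/9100
Rounded to 4 decimal places: U = 0.8111
RM (Liu & Layland) bound for 4 tasks = 0.756828; compare with U = 7381/9100 (approx. 0.811099)
bound < U <= 1, so the RM sufficient condition is not met (inconclusive; an exact test such as response-time analysis is needed).

0.8111


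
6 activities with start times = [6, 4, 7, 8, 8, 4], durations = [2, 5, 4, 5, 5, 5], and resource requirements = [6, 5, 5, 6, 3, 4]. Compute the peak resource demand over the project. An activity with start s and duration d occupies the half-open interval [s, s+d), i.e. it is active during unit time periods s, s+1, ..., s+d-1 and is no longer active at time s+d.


Each activity i is active on [start_i, start_i + duration_i).
Compute total resource usage per time slot:
  t=0: active resources = [], total = 0
  t=1: active resources = [], total = 0
  t=2: active resources = [], total = 0
  t=3: active resources = [], total = 0
  t=4: active resources = [5, 4], total = 9
  t=5: active resources = [5, 4], total = 9
  t=6: active resources = [6, 5, 4], total = 15
  t=7: active resources = [6, 5, 5, 4], total = 20
  t=8: active resources = [5, 5, 6, 3, 4], total = 23
  t=9: active resources = [5, 6, 3], total = 14
  t=10: active resources = [5, 6, 3], total = 14
  t=11: active resources = [6, 3], total = 9
  t=12: active resources = [6, 3], total = 9
Peak resource demand = 23

23


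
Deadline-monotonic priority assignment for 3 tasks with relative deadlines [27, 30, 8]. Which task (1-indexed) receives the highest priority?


Sort tasks by relative deadline (ascending):
  Task 3: deadline = 8
  Task 1: deadline = 27
  Task 2: deadline = 30
Priority order (highest first): [3, 1, 2]
Highest priority task = 3

3


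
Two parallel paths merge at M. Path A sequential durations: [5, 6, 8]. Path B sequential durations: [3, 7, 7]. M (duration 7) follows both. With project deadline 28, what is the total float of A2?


Forward pass: ES(A2) = sum of predecessors on chain A = 5
EF = ES + duration = 5 + 6 = 11
Backward pass: LF(M) = deadline = 28; LS(M) = 28 - 7 = 21
LF(A2) = LS(M) - sum(successors on chain A) = 21 - 8 = 13
LS = LF - duration = 13 - 6 = 7
Total float = LS - ES = 7 - 5 = 2

2


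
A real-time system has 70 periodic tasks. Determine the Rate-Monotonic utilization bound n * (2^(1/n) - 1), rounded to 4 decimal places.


Compute 2^(1/70) = 1.0099512906
Subtract 1: 1.0099512906 - 1 = 0.0099512906
Multiply by n: 70 * 0.0099512906 = 0.6965903420
Round to 4 dp: 0.6966

0.6966


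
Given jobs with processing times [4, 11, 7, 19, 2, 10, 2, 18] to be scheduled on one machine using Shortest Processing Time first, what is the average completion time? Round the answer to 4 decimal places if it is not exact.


Sort jobs by processing time (SPT order): [2, 2, 4, 7, 10, 11, 18, 19]
Compute completion times sequentially:
  Job 1: processing = 2, completes at 2
  Job 2: processing = 2, completes at 4
  Job 3: processing = 4, completes at 8
  Job 4: processing = 7, completes at 15
  Job 5: processing = 10, completes at 25
  Job 6: processing = 11, completes at 36
  Job 7: processing = 18, completes at 54
  Job 8: processing = 19, completes at 73
Sum of completion times = 217
Average completion time = 217/8 = 27.125

27.125


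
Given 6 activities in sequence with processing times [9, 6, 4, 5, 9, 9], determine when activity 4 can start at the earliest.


Activity 4 starts after activities 1 through 3 complete.
Predecessor durations: [9, 6, 4]
ES = 9 + 6 + 4 = 19

19


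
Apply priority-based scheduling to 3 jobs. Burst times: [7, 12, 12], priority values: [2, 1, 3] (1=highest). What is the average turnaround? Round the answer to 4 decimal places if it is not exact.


Sort by priority (ascending = highest first):
Order: [(1, 12), (2, 7), (3, 12)]
Completion times:
  Priority 1, burst=12, C=12
  Priority 2, burst=7, C=19
  Priority 3, burst=12, C=31
Average turnaround = 62/3 = 20.6667

20.6667


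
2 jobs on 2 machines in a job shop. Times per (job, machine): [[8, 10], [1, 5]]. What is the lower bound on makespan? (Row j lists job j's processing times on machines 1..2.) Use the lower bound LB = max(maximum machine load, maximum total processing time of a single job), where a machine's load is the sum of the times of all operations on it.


Machine loads:
  Machine 1: 8 + 1 = 9
  Machine 2: 10 + 5 = 15
Max machine load = 15
Job totals:
  Job 1: 18
  Job 2: 6
Max job total = 18
Lower bound = max(15, 18) = 18

18


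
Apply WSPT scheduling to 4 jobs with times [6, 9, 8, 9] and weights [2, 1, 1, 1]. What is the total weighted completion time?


Compute p/w ratios and sort ascending (WSPT): [(6, 2), (8, 1), (9, 1), (9, 1)]
Compute weighted completion times:
  Job (p=6,w=2): C=6, w*C=2*6=12
  Job (p=8,w=1): C=14, w*C=1*14=14
  Job (p=9,w=1): C=23, w*C=1*23=23
  Job (p=9,w=1): C=32, w*C=1*32=32
Total weighted completion time = 81

81


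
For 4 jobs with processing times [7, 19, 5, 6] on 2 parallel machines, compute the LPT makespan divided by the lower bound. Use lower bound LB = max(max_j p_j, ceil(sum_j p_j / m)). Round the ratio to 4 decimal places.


LPT order: [19, 7, 6, 5]
Machine loads after assignment: [19, 18]
LPT makespan = 19
Lower bound = max(max_job, ceil(total/2)) = max(19, 19) = 19
Ratio = 19 / 19 = 1.0

1.0


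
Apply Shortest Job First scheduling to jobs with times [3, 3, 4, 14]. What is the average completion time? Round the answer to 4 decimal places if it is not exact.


SJF order (ascending): [3, 3, 4, 14]
Completion times:
  Job 1: burst=3, C=3
  Job 2: burst=3, C=6
  Job 3: burst=4, C=10
  Job 4: burst=14, C=24
Average completion = 43/4 = 10.75

10.75


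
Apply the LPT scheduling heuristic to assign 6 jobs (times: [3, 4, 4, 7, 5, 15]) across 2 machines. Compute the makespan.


Sort jobs in decreasing order (LPT): [15, 7, 5, 4, 4, 3]
Assign each job to the least loaded machine:
  Machine 1: jobs [15, 4], load = 19
  Machine 2: jobs [7, 5, 4, 3], load = 19
Makespan = max load = 19

19


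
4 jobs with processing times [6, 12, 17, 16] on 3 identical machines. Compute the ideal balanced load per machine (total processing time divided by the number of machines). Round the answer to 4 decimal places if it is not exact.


Total processing time = 6 + 12 + 17 + 16 = 51
Number of machines = 3
Ideal balanced load = 51 / 3 = 17.0

17.0


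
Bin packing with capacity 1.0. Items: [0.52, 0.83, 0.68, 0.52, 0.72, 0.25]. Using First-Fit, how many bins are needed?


Place items sequentially using First-Fit:
  Item 0.52 -> new Bin 1
  Item 0.83 -> new Bin 2
  Item 0.68 -> new Bin 3
  Item 0.52 -> new Bin 4
  Item 0.72 -> new Bin 5
  Item 0.25 -> Bin 1 (now 0.77)
Total bins used = 5

5


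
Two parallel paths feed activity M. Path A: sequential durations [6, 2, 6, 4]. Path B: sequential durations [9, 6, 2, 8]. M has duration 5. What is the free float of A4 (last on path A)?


ES(A4) = sum of predecessors on chain A = 14
EF(A4) = ES + duration = 14 + 4 = 18
Successor of A4 is M. ES(M) = max(sum(A), sum(B)) = max(18, 25) = 25
Free float = ES(successor) - EF(current) = 25 - 18 = 7

7


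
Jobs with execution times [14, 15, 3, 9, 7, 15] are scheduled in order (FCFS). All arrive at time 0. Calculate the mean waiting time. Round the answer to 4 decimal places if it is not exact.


FCFS order (as given): [14, 15, 3, 9, 7, 15]
Waiting times:
  Job 1: wait = 0
  Job 2: wait = 14
  Job 3: wait = 29
  Job 4: wait = 32
  Job 5: wait = 41
  Job 6: wait = 48
Sum of waiting times = 164
Average waiting time = 164/6 = 27.3333

27.3333


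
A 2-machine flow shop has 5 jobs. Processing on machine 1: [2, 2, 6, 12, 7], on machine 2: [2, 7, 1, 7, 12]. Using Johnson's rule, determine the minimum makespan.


Apply Johnson's rule:
  Group 1 (a <= b): [(1, 2, 2), (2, 2, 7), (5, 7, 12)]
  Group 2 (a > b): [(4, 12, 7), (3, 6, 1)]
Optimal job order: [1, 2, 5, 4, 3]
Schedule:
  Job 1: M1 done at 2, M2 done at 4
  Job 2: M1 done at 4, M2 done at 11
  Job 5: M1 done at 11, M2 done at 23
  Job 4: M1 done at 23, M2 done at 30
  Job 3: M1 done at 29, M2 done at 31
Makespan = 31

31


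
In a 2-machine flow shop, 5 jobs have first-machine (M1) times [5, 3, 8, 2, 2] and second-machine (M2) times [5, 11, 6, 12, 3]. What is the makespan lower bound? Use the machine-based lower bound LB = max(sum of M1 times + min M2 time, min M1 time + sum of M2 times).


LB1 = sum(M1 times) + min(M2 times) = 20 + 3 = 23
LB2 = min(M1 times) + sum(M2 times) = 2 + 37 = 39
Lower bound = max(LB1, LB2) = max(23, 39) = 39

39


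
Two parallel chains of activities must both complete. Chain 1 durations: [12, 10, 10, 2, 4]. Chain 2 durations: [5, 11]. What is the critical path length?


Path A total = 12 + 10 + 10 + 2 + 4 = 38
Path B total = 5 + 11 = 16
Critical path = longest path = max(38, 16) = 38

38


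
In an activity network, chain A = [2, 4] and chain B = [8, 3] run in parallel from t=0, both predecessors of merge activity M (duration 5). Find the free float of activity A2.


ES(A2) = sum of predecessors on chain A = 2
EF(A2) = ES + duration = 2 + 4 = 6
Successor of A2 is M. ES(M) = max(sum(A), sum(B)) = max(6, 11) = 11
Free float = ES(successor) - EF(current) = 11 - 6 = 5

5


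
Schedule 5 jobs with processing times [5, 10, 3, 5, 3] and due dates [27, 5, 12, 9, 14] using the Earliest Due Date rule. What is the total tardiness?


Sort by due date (EDD order): [(10, 5), (5, 9), (3, 12), (3, 14), (5, 27)]
Compute completion times and tardiness:
  Job 1: p=10, d=5, C=10, tardiness=max(0,10-5)=5
  Job 2: p=5, d=9, C=15, tardiness=max(0,15-9)=6
  Job 3: p=3, d=12, C=18, tardiness=max(0,18-12)=6
  Job 4: p=3, d=14, C=21, tardiness=max(0,21-14)=7
  Job 5: p=5, d=27, C=26, tardiness=max(0,26-27)=0
Total tardiness = 24

24


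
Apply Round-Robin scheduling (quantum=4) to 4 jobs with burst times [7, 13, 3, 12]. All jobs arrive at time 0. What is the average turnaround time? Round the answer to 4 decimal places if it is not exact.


Time quantum = 4
Execution trace:
  J1 runs 4 units, time = 4
  J2 runs 4 units, time = 8
  J3 runs 3 units, time = 11
  J4 runs 4 units, time = 15
  J1 runs 3 units, time = 18
  J2 runs 4 units, time = 22
  J4 runs 4 units, time = 26
  J2 runs 4 units, time = 30
  J4 runs 4 units, time = 34
  J2 runs 1 units, time = 35
Finish times: [18, 35, 11, 34]
Average turnaround = 98/4 = 24.5

24.5


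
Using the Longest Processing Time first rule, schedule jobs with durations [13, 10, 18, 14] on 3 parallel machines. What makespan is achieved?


Sort jobs in decreasing order (LPT): [18, 14, 13, 10]
Assign each job to the least loaded machine:
  Machine 1: jobs [18], load = 18
  Machine 2: jobs [14], load = 14
  Machine 3: jobs [13, 10], load = 23
Makespan = max load = 23

23


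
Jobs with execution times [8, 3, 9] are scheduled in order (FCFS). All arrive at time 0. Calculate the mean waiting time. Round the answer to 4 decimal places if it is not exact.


FCFS order (as given): [8, 3, 9]
Waiting times:
  Job 1: wait = 0
  Job 2: wait = 8
  Job 3: wait = 11
Sum of waiting times = 19
Average waiting time = 19/3 = 6.3333

6.3333


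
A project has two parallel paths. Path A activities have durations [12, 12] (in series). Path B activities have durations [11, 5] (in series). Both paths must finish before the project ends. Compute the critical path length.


Path A total = 12 + 12 = 24
Path B total = 11 + 5 = 16
Critical path = longest path = max(24, 16) = 24

24


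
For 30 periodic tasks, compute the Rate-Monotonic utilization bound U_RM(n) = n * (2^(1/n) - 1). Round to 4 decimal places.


Compute 2^(1/30) = 1.0233738920
Subtract 1: 1.0233738920 - 1 = 0.0233738920
Multiply by n: 30 * 0.0233738920 = 0.7012167600
Round to 4 dp: 0.7012

0.7012


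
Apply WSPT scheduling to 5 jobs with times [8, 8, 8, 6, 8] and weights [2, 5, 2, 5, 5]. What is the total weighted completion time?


Compute p/w ratios and sort ascending (WSPT): [(6, 5), (8, 5), (8, 5), (8, 2), (8, 2)]
Compute weighted completion times:
  Job (p=6,w=5): C=6, w*C=5*6=30
  Job (p=8,w=5): C=14, w*C=5*14=70
  Job (p=8,w=5): C=22, w*C=5*22=110
  Job (p=8,w=2): C=30, w*C=2*30=60
  Job (p=8,w=2): C=38, w*C=2*38=76
Total weighted completion time = 346

346


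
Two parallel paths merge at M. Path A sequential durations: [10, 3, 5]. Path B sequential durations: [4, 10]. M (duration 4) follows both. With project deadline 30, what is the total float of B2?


Forward pass: ES(B2) = sum of predecessors on chain B = 4
EF = ES + duration = 4 + 10 = 14
Backward pass: LF(M) = deadline = 30; LS(M) = 30 - 4 = 26
LF(B2) = LS(M) - sum(successors on chain B) = 26 - 0 = 26
LS = LF - duration = 26 - 10 = 16
Total float = LS - ES = 16 - 4 = 12

12


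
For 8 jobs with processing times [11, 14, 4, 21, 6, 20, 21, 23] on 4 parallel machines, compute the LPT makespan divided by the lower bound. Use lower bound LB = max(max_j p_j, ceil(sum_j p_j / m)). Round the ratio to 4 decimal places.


LPT order: [23, 21, 21, 20, 14, 11, 6, 4]
Machine loads after assignment: [27, 32, 27, 34]
LPT makespan = 34
Lower bound = max(max_job, ceil(total/4)) = max(23, 30) = 30
Ratio = 34 / 30 = 1.1333

1.1333


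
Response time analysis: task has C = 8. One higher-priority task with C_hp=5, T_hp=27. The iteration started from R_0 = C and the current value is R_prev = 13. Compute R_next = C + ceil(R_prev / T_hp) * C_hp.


R_next = C + ceil(R_prev / T_hp) * C_hp
ceil(13 / 27) = ceil(0.4815) = 1
Interference = 1 * 5 = 5
R_next = 8 + 5 = 13
R_next = R_prev, so the iteration has converged (response time = 13).

13


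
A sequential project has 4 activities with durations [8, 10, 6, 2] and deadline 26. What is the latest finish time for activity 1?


LF(activity 1) = deadline - sum of successor durations
Successors: activities 2 through 4 with durations [10, 6, 2]
Sum of successor durations = 18
LF = 26 - 18 = 8

8


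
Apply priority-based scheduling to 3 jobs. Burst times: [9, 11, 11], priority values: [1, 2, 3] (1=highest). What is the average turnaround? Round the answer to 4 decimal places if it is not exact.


Sort by priority (ascending = highest first):
Order: [(1, 9), (2, 11), (3, 11)]
Completion times:
  Priority 1, burst=9, C=9
  Priority 2, burst=11, C=20
  Priority 3, burst=11, C=31
Average turnaround = 60/3 = 20.0

20.0


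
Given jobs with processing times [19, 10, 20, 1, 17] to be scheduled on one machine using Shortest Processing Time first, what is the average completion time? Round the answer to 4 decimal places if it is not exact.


Sort jobs by processing time (SPT order): [1, 10, 17, 19, 20]
Compute completion times sequentially:
  Job 1: processing = 1, completes at 1
  Job 2: processing = 10, completes at 11
  Job 3: processing = 17, completes at 28
  Job 4: processing = 19, completes at 47
  Job 5: processing = 20, completes at 67
Sum of completion times = 154
Average completion time = 154/5 = 30.8

30.8


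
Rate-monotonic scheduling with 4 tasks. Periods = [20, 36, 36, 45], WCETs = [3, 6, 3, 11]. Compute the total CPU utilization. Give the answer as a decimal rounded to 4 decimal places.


Compute individual utilizations (exact fractions):
  Task 1: C/T = 3/20 (approx. 0.15)
  Task 2: C/T = 6/36 = 1/6 (approx. 0.1667)
  Task 3: C/T = 3/36 = 1/12 (approx. 0.0833)
  Task 4: C/T = 11/45 (approx. 0.2444)
Total utilization U = 3/20 + 1/6 + 1/12 + 11/45 = 29/45
Rounded to 4 decimal places: U = 0.6444
RM (Liu & Layland) bound for 4 tasks = 0.756828; compare with U = 29/45 (approx. 0.644444)
U <= bound, so schedulable by RM sufficient condition.

0.6444


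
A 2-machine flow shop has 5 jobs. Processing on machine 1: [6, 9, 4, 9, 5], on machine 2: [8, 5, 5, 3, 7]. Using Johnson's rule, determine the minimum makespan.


Apply Johnson's rule:
  Group 1 (a <= b): [(3, 4, 5), (5, 5, 7), (1, 6, 8)]
  Group 2 (a > b): [(2, 9, 5), (4, 9, 3)]
Optimal job order: [3, 5, 1, 2, 4]
Schedule:
  Job 3: M1 done at 4, M2 done at 9
  Job 5: M1 done at 9, M2 done at 16
  Job 1: M1 done at 15, M2 done at 24
  Job 2: M1 done at 24, M2 done at 29
  Job 4: M1 done at 33, M2 done at 36
Makespan = 36

36


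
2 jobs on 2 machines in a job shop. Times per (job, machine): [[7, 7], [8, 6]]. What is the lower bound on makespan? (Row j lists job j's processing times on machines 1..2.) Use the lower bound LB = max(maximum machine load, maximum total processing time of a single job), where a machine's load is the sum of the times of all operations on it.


Machine loads:
  Machine 1: 7 + 8 = 15
  Machine 2: 7 + 6 = 13
Max machine load = 15
Job totals:
  Job 1: 14
  Job 2: 14
Max job total = 14
Lower bound = max(15, 14) = 15

15


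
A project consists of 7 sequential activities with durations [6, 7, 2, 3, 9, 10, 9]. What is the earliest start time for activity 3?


Activity 3 starts after activities 1 through 2 complete.
Predecessor durations: [6, 7]
ES = 6 + 7 = 13

13


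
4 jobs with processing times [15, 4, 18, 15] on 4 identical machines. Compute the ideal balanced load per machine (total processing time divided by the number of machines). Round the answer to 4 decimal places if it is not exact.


Total processing time = 15 + 4 + 18 + 15 = 52
Number of machines = 4
Ideal balanced load = 52 / 4 = 13.0

13.0


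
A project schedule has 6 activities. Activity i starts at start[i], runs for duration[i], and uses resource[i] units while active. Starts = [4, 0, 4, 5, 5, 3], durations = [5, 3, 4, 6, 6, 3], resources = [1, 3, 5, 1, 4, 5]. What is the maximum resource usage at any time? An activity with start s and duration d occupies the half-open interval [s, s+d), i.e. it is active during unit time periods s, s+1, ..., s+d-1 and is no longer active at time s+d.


Each activity i is active on [start_i, start_i + duration_i).
Compute total resource usage per time slot:
  t=0: active resources = [3], total = 3
  t=1: active resources = [3], total = 3
  t=2: active resources = [3], total = 3
  t=3: active resources = [5], total = 5
  t=4: active resources = [1, 5, 5], total = 11
  t=5: active resources = [1, 5, 1, 4, 5], total = 16
  t=6: active resources = [1, 5, 1, 4], total = 11
  t=7: active resources = [1, 5, 1, 4], total = 11
  t=8: active resources = [1, 1, 4], total = 6
  t=9: active resources = [1, 4], total = 5
  t=10: active resources = [1, 4], total = 5
Peak resource demand = 16

16


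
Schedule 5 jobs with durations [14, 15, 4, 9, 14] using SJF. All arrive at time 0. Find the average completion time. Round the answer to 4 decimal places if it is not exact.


SJF order (ascending): [4, 9, 14, 14, 15]
Completion times:
  Job 1: burst=4, C=4
  Job 2: burst=9, C=13
  Job 3: burst=14, C=27
  Job 4: burst=14, C=41
  Job 5: burst=15, C=56
Average completion = 141/5 = 28.2

28.2


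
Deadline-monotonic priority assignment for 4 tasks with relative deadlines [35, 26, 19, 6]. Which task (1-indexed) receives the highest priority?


Sort tasks by relative deadline (ascending):
  Task 4: deadline = 6
  Task 3: deadline = 19
  Task 2: deadline = 26
  Task 1: deadline = 35
Priority order (highest first): [4, 3, 2, 1]
Highest priority task = 4

4


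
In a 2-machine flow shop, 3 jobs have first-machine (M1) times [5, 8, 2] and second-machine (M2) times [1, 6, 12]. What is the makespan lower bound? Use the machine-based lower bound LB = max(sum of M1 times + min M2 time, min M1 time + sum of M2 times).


LB1 = sum(M1 times) + min(M2 times) = 15 + 1 = 16
LB2 = min(M1 times) + sum(M2 times) = 2 + 19 = 21
Lower bound = max(LB1, LB2) = max(16, 21) = 21

21


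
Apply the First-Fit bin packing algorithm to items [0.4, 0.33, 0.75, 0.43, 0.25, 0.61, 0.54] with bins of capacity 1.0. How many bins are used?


Place items sequentially using First-Fit:
  Item 0.4 -> new Bin 1
  Item 0.33 -> Bin 1 (now 0.73)
  Item 0.75 -> new Bin 2
  Item 0.43 -> new Bin 3
  Item 0.25 -> Bin 1 (now 0.98)
  Item 0.61 -> new Bin 4
  Item 0.54 -> Bin 3 (now 0.97)
Total bins used = 4

4


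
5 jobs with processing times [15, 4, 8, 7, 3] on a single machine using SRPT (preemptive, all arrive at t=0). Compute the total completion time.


Since all jobs arrive at t=0, SRPT equals SPT ordering.
SPT order: [3, 4, 7, 8, 15]
Completion times:
  Job 1: p=3, C=3
  Job 2: p=4, C=7
  Job 3: p=7, C=14
  Job 4: p=8, C=22
  Job 5: p=15, C=37
Total completion time = 3 + 7 + 14 + 22 + 37 = 83

83


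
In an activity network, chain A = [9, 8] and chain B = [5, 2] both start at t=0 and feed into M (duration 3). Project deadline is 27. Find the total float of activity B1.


Forward pass: ES(B1) = sum of predecessors on chain B = 0
EF = ES + duration = 0 + 5 = 5
Backward pass: LF(M) = deadline = 27; LS(M) = 27 - 3 = 24
LF(B1) = LS(M) - sum(successors on chain B) = 24 - 2 = 22
LS = LF - duration = 22 - 5 = 17
Total float = LS - ES = 17 - 0 = 17

17


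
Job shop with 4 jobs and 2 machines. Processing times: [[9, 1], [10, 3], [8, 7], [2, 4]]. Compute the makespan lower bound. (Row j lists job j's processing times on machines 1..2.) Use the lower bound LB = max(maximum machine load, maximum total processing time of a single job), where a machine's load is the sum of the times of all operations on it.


Machine loads:
  Machine 1: 9 + 10 + 8 + 2 = 29
  Machine 2: 1 + 3 + 7 + 4 = 15
Max machine load = 29
Job totals:
  Job 1: 10
  Job 2: 13
  Job 3: 15
  Job 4: 6
Max job total = 15
Lower bound = max(29, 15) = 29

29


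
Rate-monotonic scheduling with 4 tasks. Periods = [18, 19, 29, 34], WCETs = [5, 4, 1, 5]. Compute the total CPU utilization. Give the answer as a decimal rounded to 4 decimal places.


Compute individual utilizations (exact fractions):
  Task 1: C/T = 5/18 (approx. 0.2778)
  Task 2: C/T = 4/19 (approx. 0.2105)
  Task 3: C/T = 1/29 (approx. 0.0345)
  Task 4: C/T = 5/34 (approx. 0.1471)
Total utilization U = 5/18 + 4/19 + 1/29 + 5/34 = 56470/84303
Rounded to 4 decimal places: U = 0.6698
RM (Liu & Layland) bound for 4 tasks = 0.756828; compare with U = 56470/84303 (approx. 0.669846)
U <= bound, so schedulable by RM sufficient condition.

0.6698


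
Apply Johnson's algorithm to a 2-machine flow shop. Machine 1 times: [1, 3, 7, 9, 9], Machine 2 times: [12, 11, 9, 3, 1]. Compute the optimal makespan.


Apply Johnson's rule:
  Group 1 (a <= b): [(1, 1, 12), (2, 3, 11), (3, 7, 9)]
  Group 2 (a > b): [(4, 9, 3), (5, 9, 1)]
Optimal job order: [1, 2, 3, 4, 5]
Schedule:
  Job 1: M1 done at 1, M2 done at 13
  Job 2: M1 done at 4, M2 done at 24
  Job 3: M1 done at 11, M2 done at 33
  Job 4: M1 done at 20, M2 done at 36
  Job 5: M1 done at 29, M2 done at 37
Makespan = 37

37
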